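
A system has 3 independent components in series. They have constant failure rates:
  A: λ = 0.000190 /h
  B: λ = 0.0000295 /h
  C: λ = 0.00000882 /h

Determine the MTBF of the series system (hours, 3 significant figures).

4380

Series of exponential components: λ_sys = Σ λ_i
λ_sys = 0.000190 + 0.0000295 + 0.00000882 = 2.2832e-04 /h
MTBF = 1 / λ_sys = 4380 h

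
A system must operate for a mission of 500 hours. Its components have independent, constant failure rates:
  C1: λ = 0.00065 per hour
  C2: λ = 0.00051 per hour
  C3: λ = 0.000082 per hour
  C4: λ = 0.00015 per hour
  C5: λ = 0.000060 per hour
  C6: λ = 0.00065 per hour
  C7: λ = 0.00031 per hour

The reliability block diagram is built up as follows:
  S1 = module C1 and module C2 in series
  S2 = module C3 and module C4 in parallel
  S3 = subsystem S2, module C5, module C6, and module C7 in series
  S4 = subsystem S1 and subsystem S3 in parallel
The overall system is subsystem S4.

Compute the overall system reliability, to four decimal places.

0.8234

R(C1) = exp(−0.00065 × 500) = 0.722527
R(C2) = exp(−0.00051 × 500) = 0.774916
R(C3) = exp(−0.000082 × 500) = 0.959829
R(C4) = exp(−0.00015 × 500) = 0.927743
R(C5) = exp(−0.000060 × 500) = 0.970446
R(C6) = exp(−0.00065 × 500) = 0.722527
R(C7) = exp(−0.00031 × 500) = 0.856415
Series (C1 and C2): 0.722527 × 0.774916 = 0.559898
Parallel (C3 and C4): 1 − (1 − 0.959829)(1 − 0.927743) = 0.997097
Series ([0.997097], C5, C6, and C7): 0.997097 × 0.970446 × 0.722527 × 0.856415 = 0.598752
Parallel ([0.559898] and [0.598752]): 1 − (1 − 0.559898)(1 − 0.598752) = 0.8234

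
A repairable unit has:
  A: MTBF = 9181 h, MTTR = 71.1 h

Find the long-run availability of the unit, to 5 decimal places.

A(A) = MTBF/(MTBF+MTTR) = 9181/(9181+71.1) = 0.99232

0.99232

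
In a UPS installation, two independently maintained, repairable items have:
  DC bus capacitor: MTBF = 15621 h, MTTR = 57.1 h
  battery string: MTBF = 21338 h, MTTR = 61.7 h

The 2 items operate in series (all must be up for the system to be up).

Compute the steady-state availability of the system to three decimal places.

0.993

A(DC bus capacitor) = MTBF/(MTBF+MTTR) = 15621/(15621+57.1) = 0.996358
A(battery string) = MTBF/(MTBF+MTTR) = 21338/(21338+61.7) = 0.997117
Series availability: 0.996358 × 0.997117 = 0.993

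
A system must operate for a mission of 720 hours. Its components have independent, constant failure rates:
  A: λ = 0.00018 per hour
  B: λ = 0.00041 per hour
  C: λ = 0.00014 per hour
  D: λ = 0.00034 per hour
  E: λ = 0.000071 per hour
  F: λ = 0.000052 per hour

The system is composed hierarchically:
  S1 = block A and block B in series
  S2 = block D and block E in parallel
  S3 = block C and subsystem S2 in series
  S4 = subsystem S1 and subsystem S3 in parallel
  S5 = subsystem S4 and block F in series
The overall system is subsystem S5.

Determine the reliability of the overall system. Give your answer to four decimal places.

0.9280

R(A) = exp(−0.00018 × 720) = 0.878447
R(B) = exp(−0.00041 × 720) = 0.744383
R(C) = exp(−0.00014 × 720) = 0.904114
R(D) = exp(−0.00034 × 720) = 0.782861
R(E) = exp(−0.000071 × 720) = 0.950165
R(F) = exp(−0.000052 × 720) = 0.963252
Series (A and B): 0.878447 × 0.744383 = 0.653901
Parallel (D and E): 1 − (1 − 0.782861)(1 − 0.950165) = 0.989179
Series (C and [0.989179]): 0.904114 × 0.989179 = 0.894331
Parallel ([0.653901] and [0.894331]): 1 − (1 − 0.653901)(1 − 0.894331) = 0.963428
Series ([0.963428] and F): 0.963428 × 0.963252 = 0.9280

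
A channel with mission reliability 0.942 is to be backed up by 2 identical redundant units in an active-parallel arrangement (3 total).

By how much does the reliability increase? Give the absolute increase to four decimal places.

R_before = 0.942
R_after = 1 − (1 − 0.942)^3 = 0.9998
ΔR = 0.9998 − 0.942 = 0.0578

0.0578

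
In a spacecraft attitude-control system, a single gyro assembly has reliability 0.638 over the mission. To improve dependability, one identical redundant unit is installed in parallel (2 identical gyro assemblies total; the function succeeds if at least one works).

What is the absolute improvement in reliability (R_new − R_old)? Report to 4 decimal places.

R_before = 0.638
R_after = 1 − (1 − 0.638)^2 = 0.8690
ΔR = 0.8690 − 0.638 = 0.2310

0.2310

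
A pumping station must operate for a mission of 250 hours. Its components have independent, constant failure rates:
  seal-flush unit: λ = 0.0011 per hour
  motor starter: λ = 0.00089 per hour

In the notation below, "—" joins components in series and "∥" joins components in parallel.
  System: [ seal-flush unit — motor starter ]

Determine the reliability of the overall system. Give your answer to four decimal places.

0.6080

R(seal-flush unit) = exp(−0.0011 × 250) = 0.759572
R(motor starter) = exp(−0.00089 × 250) = 0.800515
Series (seal-flush unit and motor starter): 0.759572 × 0.800515 = 0.6080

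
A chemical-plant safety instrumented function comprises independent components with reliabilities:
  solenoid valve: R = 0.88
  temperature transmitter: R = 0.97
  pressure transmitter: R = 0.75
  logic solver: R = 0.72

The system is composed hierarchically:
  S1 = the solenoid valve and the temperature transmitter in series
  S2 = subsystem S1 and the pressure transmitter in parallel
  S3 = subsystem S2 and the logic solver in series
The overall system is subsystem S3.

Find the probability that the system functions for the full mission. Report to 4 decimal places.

Series (solenoid valve and temperature transmitter): 0.880000 × 0.970000 = 0.853600
Parallel ([0.853600] and pressure transmitter): 1 − (1 − 0.853600)(1 − 0.750000) = 0.963400
Series ([0.963400] and logic solver): 0.963400 × 0.720000 = 0.6936

0.6936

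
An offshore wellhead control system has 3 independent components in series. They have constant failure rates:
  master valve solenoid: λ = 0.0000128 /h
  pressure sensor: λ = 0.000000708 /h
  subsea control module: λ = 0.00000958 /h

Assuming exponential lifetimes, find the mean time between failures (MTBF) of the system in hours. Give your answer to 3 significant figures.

43300

Series of exponential components: λ_sys = Σ λ_i
λ_sys = 0.0000128 + 0.000000708 + 0.00000958 = 2.3088e-05 /h
MTBF = 1 / λ_sys = 43300 h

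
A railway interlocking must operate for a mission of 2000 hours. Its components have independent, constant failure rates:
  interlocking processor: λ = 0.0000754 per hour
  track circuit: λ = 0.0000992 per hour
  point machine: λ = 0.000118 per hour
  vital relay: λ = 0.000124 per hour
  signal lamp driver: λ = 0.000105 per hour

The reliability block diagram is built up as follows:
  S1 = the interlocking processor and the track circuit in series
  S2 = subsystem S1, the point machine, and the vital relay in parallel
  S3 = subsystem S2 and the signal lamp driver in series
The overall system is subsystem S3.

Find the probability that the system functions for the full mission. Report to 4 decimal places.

R(interlocking processor) = exp(−0.0000754 × 2000) = 0.860020
R(track circuit) = exp(−0.0000992 × 2000) = 0.820042
R(point machine) = exp(−0.000118 × 2000) = 0.789781
R(vital relay) = exp(−0.000124 × 2000) = 0.780360
R(signal lamp driver) = exp(−0.000105 × 2000) = 0.810584
Series (interlocking processor and track circuit): 0.860020 × 0.820042 = 0.705253
Parallel ([0.705253], point machine, and vital relay): 1 − (1 − 0.705253)(1 − 0.789781)(1 − 0.780360) = 0.986391
Series ([0.986391] and signal lamp driver): 0.986391 × 0.810584 = 0.7996

0.7996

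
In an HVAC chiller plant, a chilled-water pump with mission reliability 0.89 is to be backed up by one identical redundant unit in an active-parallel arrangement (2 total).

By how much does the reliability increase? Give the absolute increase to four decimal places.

0.0979

R_before = 0.89
R_after = 1 − (1 − 0.89)^2 = 0.9879
ΔR = 0.9879 − 0.89 = 0.0979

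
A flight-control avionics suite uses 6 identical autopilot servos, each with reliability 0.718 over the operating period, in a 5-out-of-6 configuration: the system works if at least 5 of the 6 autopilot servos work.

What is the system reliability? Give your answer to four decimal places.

R = Σ_{i=5}^{6} C(6,i) p^i (1−p)^{6−i} with p = 0.718
C(6,5)·0.718^5·0.282^1 = 0.322866
C(6,6)·0.718^6·0.282^0 = 0.137008
Sum = 0.4599

0.4599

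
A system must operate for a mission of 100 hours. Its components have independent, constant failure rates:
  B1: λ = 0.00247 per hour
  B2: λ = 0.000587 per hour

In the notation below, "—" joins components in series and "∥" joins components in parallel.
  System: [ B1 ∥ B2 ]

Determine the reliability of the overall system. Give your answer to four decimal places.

R(B1) = exp(−0.00247 × 100) = 0.781141
R(B2) = exp(−0.000587 × 100) = 0.942990
Parallel (B1 and B2): 1 − (1 − 0.781141)(1 − 0.942990) = 0.9875

0.9875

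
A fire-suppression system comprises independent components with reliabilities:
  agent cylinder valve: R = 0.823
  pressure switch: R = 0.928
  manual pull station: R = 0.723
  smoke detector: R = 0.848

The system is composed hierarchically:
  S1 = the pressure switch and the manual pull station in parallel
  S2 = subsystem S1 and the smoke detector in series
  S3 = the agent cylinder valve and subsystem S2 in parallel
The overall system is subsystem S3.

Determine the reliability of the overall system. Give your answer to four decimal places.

0.9701

Parallel (pressure switch and manual pull station): 1 − (1 − 0.928000)(1 − 0.723000) = 0.980056
Series ([0.980056] and smoke detector): 0.980056 × 0.848000 = 0.831087
Parallel (agent cylinder valve and [0.831087]): 1 − (1 − 0.823000)(1 − 0.831087) = 0.9701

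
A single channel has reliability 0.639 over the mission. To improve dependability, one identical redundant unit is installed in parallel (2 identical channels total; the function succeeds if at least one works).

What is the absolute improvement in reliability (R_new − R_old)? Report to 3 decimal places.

0.231

R_before = 0.639
R_after = 1 − (1 − 0.639)^2 = 0.870
ΔR = 0.870 − 0.639 = 0.231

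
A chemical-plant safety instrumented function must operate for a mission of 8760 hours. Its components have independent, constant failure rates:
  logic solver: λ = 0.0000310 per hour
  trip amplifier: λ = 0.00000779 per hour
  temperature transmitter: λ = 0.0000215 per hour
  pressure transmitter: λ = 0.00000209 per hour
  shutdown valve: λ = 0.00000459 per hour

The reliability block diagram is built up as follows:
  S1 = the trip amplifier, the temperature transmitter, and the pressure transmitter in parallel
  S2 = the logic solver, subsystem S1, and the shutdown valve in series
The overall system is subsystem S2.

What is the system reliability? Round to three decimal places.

0.732

R(logic solver) = exp(−0.0000310 × 8760) = 0.76219
R(trip amplifier) = exp(−0.00000779 × 8760) = 0.93404
R(temperature transmitter) = exp(−0.0000215 × 8760) = 0.82833
R(pressure transmitter) = exp(−0.00000209 × 8760) = 0.98186
R(shutdown valve) = exp(−0.00000459 × 8760) = 0.96059
Parallel (trip amplifier, temperature transmitter, and pressure transmitter): 1 − (1 − 0.93404)(1 − 0.82833)(1 − 0.98186) = 0.99979
Series (logic solver, [0.99979], and shutdown valve): 0.76219 × 0.99979 × 0.96059 = 0.732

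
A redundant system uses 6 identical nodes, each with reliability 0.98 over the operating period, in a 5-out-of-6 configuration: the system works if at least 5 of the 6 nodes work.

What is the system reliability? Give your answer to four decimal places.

0.9943

R = Σ_{i=5}^{6} C(6,i) p^i (1−p)^{6−i} with p = 0.98
C(6,5)·0.98^5·0.02^1 = 0.108470
C(6,6)·0.98^6·0.02^0 = 0.885842
Sum = 0.9943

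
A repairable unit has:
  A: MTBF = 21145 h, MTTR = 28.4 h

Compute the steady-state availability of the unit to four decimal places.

0.9987

A(A) = MTBF/(MTBF+MTTR) = 21145/(21145+28.4) = 0.9987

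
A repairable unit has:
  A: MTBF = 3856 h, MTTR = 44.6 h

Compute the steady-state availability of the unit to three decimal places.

A(A) = MTBF/(MTBF+MTTR) = 3856/(3856+44.6) = 0.989

0.989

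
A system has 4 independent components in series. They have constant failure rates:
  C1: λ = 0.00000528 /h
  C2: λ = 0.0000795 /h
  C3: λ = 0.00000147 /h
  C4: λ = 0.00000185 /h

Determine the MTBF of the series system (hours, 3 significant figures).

11400

Series of exponential components: λ_sys = Σ λ_i
λ_sys = 0.00000528 + 0.0000795 + 0.00000147 + 0.00000185 = 8.8100e-05 /h
MTBF = 1 / λ_sys = 11400 h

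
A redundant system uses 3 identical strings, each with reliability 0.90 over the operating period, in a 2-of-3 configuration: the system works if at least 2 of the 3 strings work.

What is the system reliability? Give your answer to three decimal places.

R = Σ_{i=2}^{3} C(3,i) p^i (1−p)^{3−i} with p = 0.90
C(3,2)·0.90^2·0.10^1 = 0.24300
C(3,3)·0.90^3·0.10^0 = 0.72900
Sum = 0.972

0.972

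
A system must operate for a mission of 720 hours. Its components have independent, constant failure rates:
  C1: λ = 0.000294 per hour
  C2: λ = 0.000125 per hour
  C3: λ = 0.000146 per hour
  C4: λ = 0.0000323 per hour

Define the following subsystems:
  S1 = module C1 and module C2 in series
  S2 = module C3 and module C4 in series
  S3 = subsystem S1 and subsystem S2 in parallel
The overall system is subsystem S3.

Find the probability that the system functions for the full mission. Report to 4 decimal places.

R(C1) = exp(−0.000294 × 720) = 0.809224
R(C2) = exp(−0.000125 × 720) = 0.913931
R(C3) = exp(−0.000146 × 720) = 0.900216
R(C4) = exp(−0.0000323 × 720) = 0.977012
Series (C1 and C2): 0.809224 × 0.913931 = 0.739575
Series (C3 and C4): 0.900216 × 0.977012 = 0.879522
Parallel ([0.739575] and [0.879522]): 1 − (1 − 0.739575)(1 − 0.879522) = 0.9686

0.9686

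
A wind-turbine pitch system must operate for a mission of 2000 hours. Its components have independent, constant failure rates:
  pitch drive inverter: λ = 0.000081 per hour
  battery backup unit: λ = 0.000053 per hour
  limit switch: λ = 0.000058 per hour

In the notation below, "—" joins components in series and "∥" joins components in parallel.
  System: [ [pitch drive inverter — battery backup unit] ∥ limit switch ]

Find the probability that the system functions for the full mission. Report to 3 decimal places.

0.974

R(pitch drive inverter) = exp(−0.000081 × 2000) = 0.85044
R(battery backup unit) = exp(−0.000053 × 2000) = 0.89942
R(limit switch) = exp(−0.000058 × 2000) = 0.89048
Series (pitch drive inverter and battery backup unit): 0.85044 × 0.89942 = 0.76490
Parallel ([0.76490] and limit switch): 1 − (1 − 0.76490)(1 − 0.89048) = 0.974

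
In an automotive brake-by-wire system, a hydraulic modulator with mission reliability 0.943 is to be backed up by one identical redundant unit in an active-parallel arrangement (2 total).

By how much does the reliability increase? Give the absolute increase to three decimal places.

0.054

R_before = 0.943
R_after = 1 − (1 − 0.943)^2 = 0.997
ΔR = 0.997 − 0.943 = 0.054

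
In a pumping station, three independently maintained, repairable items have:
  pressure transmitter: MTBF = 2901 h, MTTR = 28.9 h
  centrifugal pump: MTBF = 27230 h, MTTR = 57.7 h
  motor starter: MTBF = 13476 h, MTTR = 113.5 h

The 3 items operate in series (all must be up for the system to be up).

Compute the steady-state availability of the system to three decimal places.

A(pressure transmitter) = MTBF/(MTBF+MTTR) = 2901/(2901+28.9) = 0.990136
A(centrifugal pump) = MTBF/(MTBF+MTTR) = 27230/(27230+57.7) = 0.997885
A(motor starter) = MTBF/(MTBF+MTTR) = 13476/(13476+113.5) = 0.991648
Series availability: 0.990136 × 0.997885 × 0.991648 = 0.980

0.980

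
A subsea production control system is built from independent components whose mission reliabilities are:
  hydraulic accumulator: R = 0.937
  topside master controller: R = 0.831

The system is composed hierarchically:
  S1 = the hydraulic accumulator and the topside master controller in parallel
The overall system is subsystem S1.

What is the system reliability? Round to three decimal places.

0.989

Parallel (hydraulic accumulator and topside master controller): 1 − (1 − 0.93700)(1 − 0.83100) = 0.989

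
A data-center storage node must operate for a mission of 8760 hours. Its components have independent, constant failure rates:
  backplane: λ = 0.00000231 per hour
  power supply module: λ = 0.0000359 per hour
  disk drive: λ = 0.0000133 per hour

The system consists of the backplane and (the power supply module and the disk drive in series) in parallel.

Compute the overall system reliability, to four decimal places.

R(backplane) = exp(−0.00000231 × 8760) = 0.979968
R(power supply module) = exp(−0.0000359 × 8760) = 0.730166
R(disk drive) = exp(−0.0000133 × 8760) = 0.890023
Series (power supply module and disk drive): 0.730166 × 0.890023 = 0.649865
Parallel (backplane and [0.649865]): 1 − (1 − 0.979968)(1 − 0.649865) = 0.9930

0.9930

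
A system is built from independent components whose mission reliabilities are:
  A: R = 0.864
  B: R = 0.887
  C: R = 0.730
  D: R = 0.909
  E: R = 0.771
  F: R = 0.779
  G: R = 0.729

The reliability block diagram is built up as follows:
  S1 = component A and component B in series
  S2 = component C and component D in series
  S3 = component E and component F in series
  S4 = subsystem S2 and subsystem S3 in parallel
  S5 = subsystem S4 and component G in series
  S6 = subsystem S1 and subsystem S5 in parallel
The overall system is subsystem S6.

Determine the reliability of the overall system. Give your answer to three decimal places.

Series (A and B): 0.86400 × 0.88700 = 0.76637
Series (C and D): 0.73000 × 0.90900 = 0.66357
Series (E and F): 0.77100 × 0.77900 = 0.60061
Parallel ([0.66357] and [0.60061]): 1 − (1 − 0.66357)(1 − 0.60061) = 0.86563
Series ([0.86563] and G): 0.86563 × 0.72900 = 0.63104
Parallel ([0.76637] and [0.63104]): 1 − (1 − 0.76637)(1 − 0.63104) = 0.914

0.914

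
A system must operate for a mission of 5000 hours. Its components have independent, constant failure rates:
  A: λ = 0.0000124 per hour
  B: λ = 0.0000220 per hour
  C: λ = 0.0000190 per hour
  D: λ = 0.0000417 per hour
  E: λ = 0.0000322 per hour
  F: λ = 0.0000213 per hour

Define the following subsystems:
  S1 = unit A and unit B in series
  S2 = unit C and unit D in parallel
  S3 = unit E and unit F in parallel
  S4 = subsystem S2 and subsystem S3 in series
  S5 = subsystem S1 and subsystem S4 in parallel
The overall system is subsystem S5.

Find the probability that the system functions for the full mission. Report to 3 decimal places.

R(A) = exp(−0.0000124 × 5000) = 0.93988
R(B) = exp(−0.0000220 × 5000) = 0.89583
R(C) = exp(−0.0000190 × 5000) = 0.90937
R(D) = exp(−0.0000417 × 5000) = 0.81180
R(E) = exp(−0.0000322 × 5000) = 0.85129
R(F) = exp(−0.0000213 × 5000) = 0.89898
Series (A and B): 0.93988 × 0.89583 = 0.84197
Parallel (C and D): 1 − (1 − 0.90937)(1 − 0.81180) = 0.98294
Parallel (E and F): 1 − (1 − 0.85129)(1 − 0.89898) = 0.98498
Series ([0.98294] and [0.98498]): 0.98294 × 0.98498 = 0.96818
Parallel ([0.84197] and [0.96818]): 1 − (1 − 0.84197)(1 − 0.96818) = 0.995

0.995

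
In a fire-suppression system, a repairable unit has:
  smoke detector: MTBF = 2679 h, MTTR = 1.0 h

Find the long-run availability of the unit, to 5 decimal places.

0.99963

A(smoke detector) = MTBF/(MTBF+MTTR) = 2679/(2679+1.0) = 0.99963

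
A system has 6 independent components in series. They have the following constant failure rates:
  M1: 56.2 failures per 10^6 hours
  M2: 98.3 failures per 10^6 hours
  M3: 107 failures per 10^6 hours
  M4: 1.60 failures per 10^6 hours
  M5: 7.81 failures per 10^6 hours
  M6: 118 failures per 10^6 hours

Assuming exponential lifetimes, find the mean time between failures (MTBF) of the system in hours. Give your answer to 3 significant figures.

Series of exponential components: λ_sys = Σ λ_i
λ_sys = 0.0000562 + 0.0000983 + 0.000107 + 0.00000160 + 0.00000781 + 0.000118 = 3.8891e-04 /h
MTBF = 1 / λ_sys = 2570 h

2570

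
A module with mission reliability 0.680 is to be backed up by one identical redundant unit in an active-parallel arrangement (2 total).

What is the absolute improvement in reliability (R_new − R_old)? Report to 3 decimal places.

0.218

R_before = 0.680
R_after = 1 − (1 − 0.680)^2 = 0.898
ΔR = 0.898 − 0.680 = 0.218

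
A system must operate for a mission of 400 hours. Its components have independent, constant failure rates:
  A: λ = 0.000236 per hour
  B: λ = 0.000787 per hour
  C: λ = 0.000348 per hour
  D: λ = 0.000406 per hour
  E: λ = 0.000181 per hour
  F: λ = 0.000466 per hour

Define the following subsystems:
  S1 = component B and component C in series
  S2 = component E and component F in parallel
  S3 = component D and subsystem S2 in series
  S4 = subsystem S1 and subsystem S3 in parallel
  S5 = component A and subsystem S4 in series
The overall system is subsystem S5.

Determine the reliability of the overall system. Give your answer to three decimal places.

0.857

R(A) = exp(−0.000236 × 400) = 0.90992
R(B) = exp(−0.000787 × 400) = 0.72993
R(C) = exp(−0.000348 × 400) = 0.87005
R(D) = exp(−0.000406 × 400) = 0.85010
R(E) = exp(−0.000181 × 400) = 0.93016
R(F) = exp(−0.000466 × 400) = 0.82994
Series (B and C): 0.72993 × 0.87005 = 0.63508
Parallel (E and F): 1 − (1 − 0.93016)(1 − 0.82994) = 0.98812
Series (D and [0.98812]): 0.85010 × 0.98812 = 0.84000
Parallel ([0.63508] and [0.84000]): 1 − (1 − 0.63508)(1 − 0.84000) = 0.94161
Series (A and [0.94161]): 0.90992 × 0.94161 = 0.857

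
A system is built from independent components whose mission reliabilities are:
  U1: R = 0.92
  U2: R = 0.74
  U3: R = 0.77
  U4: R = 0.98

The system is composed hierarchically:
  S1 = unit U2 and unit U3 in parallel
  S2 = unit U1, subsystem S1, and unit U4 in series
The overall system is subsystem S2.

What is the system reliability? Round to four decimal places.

Parallel (U2 and U3): 1 − (1 − 0.740000)(1 − 0.770000) = 0.940200
Series (U1, [0.940200], and U4): 0.920000 × 0.940200 × 0.980000 = 0.8477

0.8477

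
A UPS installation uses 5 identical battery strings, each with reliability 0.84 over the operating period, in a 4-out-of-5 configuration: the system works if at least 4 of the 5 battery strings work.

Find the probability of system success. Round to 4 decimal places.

0.8165

R = Σ_{i=4}^{5} C(5,i) p^i (1−p)^{5−i} with p = 0.84
C(5,4)·0.84^4·0.16^1 = 0.398297
C(5,5)·0.84^5·0.16^0 = 0.418212
Sum = 0.8165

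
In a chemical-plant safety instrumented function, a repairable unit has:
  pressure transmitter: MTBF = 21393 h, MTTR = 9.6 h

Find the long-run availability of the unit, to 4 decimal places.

A(pressure transmitter) = MTBF/(MTBF+MTTR) = 21393/(21393+9.6) = 0.9996

0.9996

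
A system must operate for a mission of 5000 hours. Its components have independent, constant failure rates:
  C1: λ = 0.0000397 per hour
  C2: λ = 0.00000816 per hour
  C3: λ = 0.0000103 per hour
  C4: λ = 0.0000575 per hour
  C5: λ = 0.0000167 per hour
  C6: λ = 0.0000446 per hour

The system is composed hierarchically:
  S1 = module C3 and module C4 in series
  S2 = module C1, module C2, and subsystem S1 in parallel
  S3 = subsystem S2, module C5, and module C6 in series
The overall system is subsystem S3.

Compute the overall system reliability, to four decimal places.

R(C1) = exp(−0.0000397 × 5000) = 0.819960
R(C2) = exp(−0.00000816 × 5000) = 0.960021
R(C3) = exp(−0.0000103 × 5000) = 0.949804
R(C4) = exp(−0.0000575 × 5000) = 0.750137
R(C5) = exp(−0.0000167 × 5000) = 0.919891
R(C6) = exp(−0.0000446 × 5000) = 0.800115
Series (C3 and C4): 0.949804 × 0.750137 = 0.712483
Parallel (C1, C2, and [0.712483]): 1 − (1 − 0.819960)(1 − 0.960021)(1 − 0.712483) = 0.997931
Series ([0.997931], C5, and C6): 0.997931 × 0.919891 × 0.800115 = 0.7345

0.7345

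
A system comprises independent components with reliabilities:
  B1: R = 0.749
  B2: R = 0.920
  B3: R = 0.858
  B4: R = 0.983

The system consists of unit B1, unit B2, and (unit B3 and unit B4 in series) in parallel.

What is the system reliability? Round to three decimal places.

0.997

Series (B3 and B4): 0.85800 × 0.98300 = 0.84341
Parallel (B1, B2, and [0.84341]): 1 − (1 − 0.74900)(1 − 0.92000)(1 − 0.84341) = 0.997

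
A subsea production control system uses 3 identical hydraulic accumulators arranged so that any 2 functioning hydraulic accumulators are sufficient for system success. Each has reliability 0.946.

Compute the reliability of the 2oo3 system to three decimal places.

R = Σ_{i=2}^{3} C(3,i) p^i (1−p)^{3−i} with p = 0.946
C(3,2)·0.946^2·0.054^1 = 0.14498
C(3,3)·0.946^3·0.054^0 = 0.84659
Sum = 0.992

0.992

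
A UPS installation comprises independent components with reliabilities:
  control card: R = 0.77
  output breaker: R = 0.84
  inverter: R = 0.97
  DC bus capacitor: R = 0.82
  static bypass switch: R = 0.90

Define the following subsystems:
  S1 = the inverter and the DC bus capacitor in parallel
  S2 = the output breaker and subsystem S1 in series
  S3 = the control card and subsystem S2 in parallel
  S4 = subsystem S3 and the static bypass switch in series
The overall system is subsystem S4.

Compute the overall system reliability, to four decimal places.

0.8659

Parallel (inverter and DC bus capacitor): 1 − (1 − 0.970000)(1 − 0.820000) = 0.994600
Series (output breaker and [0.994600]): 0.840000 × 0.994600 = 0.835464
Parallel (control card and [0.835464]): 1 − (1 − 0.770000)(1 − 0.835464) = 0.962157
Series ([0.962157] and static bypass switch): 0.962157 × 0.900000 = 0.8659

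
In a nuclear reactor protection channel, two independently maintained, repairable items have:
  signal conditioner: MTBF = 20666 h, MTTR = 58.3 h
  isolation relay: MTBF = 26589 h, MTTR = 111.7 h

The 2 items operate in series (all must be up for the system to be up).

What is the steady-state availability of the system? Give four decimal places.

0.9930

A(signal conditioner) = MTBF/(MTBF+MTTR) = 20666/(20666+58.3) = 0.997187
A(isolation relay) = MTBF/(MTBF+MTTR) = 26589/(26589+111.7) = 0.995817
Series availability: 0.997187 × 0.995817 = 0.9930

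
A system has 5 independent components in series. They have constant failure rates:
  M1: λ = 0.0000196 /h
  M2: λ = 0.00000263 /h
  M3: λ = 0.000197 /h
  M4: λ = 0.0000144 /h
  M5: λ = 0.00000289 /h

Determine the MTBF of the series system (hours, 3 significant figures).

4230

Series of exponential components: λ_sys = Σ λ_i
λ_sys = 0.0000196 + 0.00000263 + 0.000197 + 0.0000144 + 0.00000289 = 2.3652e-04 /h
MTBF = 1 / λ_sys = 4230 h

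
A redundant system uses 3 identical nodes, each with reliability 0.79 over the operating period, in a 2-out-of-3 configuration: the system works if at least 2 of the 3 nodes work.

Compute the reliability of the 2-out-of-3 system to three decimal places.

0.886

R = Σ_{i=2}^{3} C(3,i) p^i (1−p)^{3−i} with p = 0.79
C(3,2)·0.79^2·0.21^1 = 0.39318
C(3,3)·0.79^3·0.21^0 = 0.49304
Sum = 0.886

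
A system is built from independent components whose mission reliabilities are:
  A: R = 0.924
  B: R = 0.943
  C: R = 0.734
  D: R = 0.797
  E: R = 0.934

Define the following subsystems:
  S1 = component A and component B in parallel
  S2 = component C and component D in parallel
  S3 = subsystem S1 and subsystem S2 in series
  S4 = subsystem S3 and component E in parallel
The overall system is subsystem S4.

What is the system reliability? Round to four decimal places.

Parallel (A and B): 1 − (1 − 0.924000)(1 − 0.943000) = 0.995668
Parallel (C and D): 1 − (1 − 0.734000)(1 − 0.797000) = 0.946002
Series ([0.995668] and [0.946002]): 0.995668 × 0.946002 = 0.941904
Parallel ([0.941904] and E): 1 − (1 − 0.941904)(1 − 0.934000) = 0.9962

0.9962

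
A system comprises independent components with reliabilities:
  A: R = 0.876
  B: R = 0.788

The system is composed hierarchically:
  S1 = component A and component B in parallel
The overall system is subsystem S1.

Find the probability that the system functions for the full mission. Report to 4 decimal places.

Parallel (A and B): 1 − (1 − 0.876000)(1 − 0.788000) = 0.9737

0.9737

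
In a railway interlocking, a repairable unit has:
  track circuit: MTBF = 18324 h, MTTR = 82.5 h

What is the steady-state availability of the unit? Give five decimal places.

A(track circuit) = MTBF/(MTBF+MTTR) = 18324/(18324+82.5) = 0.99552

0.99552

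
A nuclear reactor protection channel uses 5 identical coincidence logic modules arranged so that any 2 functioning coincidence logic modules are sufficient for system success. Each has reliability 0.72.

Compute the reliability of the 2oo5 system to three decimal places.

R = Σ_{i=2}^{5} C(5,i) p^i (1−p)^{5−i} with p = 0.72
C(5,2)·0.72^2·0.28^3 = 0.11380
C(5,3)·0.72^3·0.28^2 = 0.29263
C(5,4)·0.72^4·0.28^1 = 0.37623
C(5,5)·0.72^5·0.28^0 = 0.19349
Sum = 0.976

0.976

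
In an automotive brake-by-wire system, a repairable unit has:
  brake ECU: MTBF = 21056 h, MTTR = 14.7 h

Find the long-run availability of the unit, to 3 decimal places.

0.999

A(brake ECU) = MTBF/(MTBF+MTTR) = 21056/(21056+14.7) = 0.999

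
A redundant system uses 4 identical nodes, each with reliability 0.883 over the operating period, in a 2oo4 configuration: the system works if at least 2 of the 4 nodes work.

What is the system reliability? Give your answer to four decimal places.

0.9942

R = Σ_{i=2}^{4} C(4,i) p^i (1−p)^{4−i} with p = 0.883
C(4,2)·0.883^2·0.117^2 = 0.064039
C(4,3)·0.883^3·0.117^1 = 0.322202
C(4,4)·0.883^4·0.117^0 = 0.607915
Sum = 0.9942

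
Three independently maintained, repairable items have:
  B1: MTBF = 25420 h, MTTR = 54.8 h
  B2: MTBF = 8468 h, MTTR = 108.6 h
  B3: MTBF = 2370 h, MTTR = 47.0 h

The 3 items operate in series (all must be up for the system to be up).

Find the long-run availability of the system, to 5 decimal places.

A(B1) = MTBF/(MTBF+MTTR) = 25420/(25420+54.8) = 0.997849
A(B2) = MTBF/(MTBF+MTTR) = 8468/(8468+108.6) = 0.987338
A(B3) = MTBF/(MTBF+MTTR) = 2370/(2370+47.0) = 0.980554
Series availability: 0.997849 × 0.987338 × 0.980554 = 0.96606

0.96606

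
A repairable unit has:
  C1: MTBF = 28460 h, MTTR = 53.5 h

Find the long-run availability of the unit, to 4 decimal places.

0.9981

A(C1) = MTBF/(MTBF+MTTR) = 28460/(28460+53.5) = 0.9981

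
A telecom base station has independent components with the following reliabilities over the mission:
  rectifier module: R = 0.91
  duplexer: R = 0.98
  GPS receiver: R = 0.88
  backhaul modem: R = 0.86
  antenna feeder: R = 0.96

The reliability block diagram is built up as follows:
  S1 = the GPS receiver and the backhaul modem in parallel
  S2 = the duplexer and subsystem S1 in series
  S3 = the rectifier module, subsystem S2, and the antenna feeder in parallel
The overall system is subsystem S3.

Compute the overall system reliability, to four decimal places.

Parallel (GPS receiver and backhaul modem): 1 − (1 − 0.880000)(1 − 0.860000) = 0.983200
Series (duplexer and [0.983200]): 0.980000 × 0.983200 = 0.963536
Parallel (rectifier module, [0.963536], and antenna feeder): 1 − (1 − 0.910000)(1 − 0.963536)(1 − 0.960000) = 0.9999

0.9999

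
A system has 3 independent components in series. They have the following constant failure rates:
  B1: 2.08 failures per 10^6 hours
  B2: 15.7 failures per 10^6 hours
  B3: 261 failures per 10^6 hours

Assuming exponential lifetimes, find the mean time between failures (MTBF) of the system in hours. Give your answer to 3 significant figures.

3590

Series of exponential components: λ_sys = Σ λ_i
λ_sys = 0.00000208 + 0.0000157 + 0.000261 = 2.7878e-04 /h
MTBF = 1 / λ_sys = 3590 h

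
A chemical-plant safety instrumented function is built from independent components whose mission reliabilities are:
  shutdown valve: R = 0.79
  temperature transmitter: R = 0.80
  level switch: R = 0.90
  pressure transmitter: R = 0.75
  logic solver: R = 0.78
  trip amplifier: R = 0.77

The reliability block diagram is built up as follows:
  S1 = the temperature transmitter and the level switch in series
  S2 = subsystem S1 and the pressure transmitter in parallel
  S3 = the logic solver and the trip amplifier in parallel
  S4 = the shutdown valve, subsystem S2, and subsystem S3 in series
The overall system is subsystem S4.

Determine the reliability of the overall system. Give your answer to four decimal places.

0.6975

Series (temperature transmitter and level switch): 0.800000 × 0.900000 = 0.720000
Parallel ([0.720000] and pressure transmitter): 1 − (1 − 0.720000)(1 − 0.750000) = 0.930000
Parallel (logic solver and trip amplifier): 1 − (1 − 0.780000)(1 − 0.770000) = 0.949400
Series (shutdown valve, [0.930000], and [0.949400]): 0.790000 × 0.930000 × 0.949400 = 0.6975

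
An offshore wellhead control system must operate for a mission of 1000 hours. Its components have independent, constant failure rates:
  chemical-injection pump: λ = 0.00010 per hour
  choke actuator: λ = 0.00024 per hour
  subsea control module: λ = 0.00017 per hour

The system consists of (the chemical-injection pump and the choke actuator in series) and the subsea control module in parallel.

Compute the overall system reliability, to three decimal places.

R(chemical-injection pump) = exp(−0.00010 × 1000) = 0.90484
R(choke actuator) = exp(−0.00024 × 1000) = 0.78663
R(subsea control module) = exp(−0.00017 × 1000) = 0.84366
Series (chemical-injection pump and choke actuator): 0.90484 × 0.78663 = 0.71177
Parallel ([0.71177] and subsea control module): 1 − (1 − 0.71177)(1 − 0.84366) = 0.955

0.955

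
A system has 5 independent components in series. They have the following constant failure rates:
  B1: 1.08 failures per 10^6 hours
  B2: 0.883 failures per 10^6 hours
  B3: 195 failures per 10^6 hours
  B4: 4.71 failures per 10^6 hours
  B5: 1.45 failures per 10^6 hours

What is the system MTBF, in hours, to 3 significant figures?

4920

Series of exponential components: λ_sys = Σ λ_i
λ_sys = 0.00000108 + 0.000000883 + 0.000195 + 0.00000471 + 0.00000145 = 2.0312e-04 /h
MTBF = 1 / λ_sys = 4920 h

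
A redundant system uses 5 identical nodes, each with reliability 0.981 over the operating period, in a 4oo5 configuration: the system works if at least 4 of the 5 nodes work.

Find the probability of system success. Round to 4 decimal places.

0.9965

R = Σ_{i=4}^{5} C(5,i) p^i (1−p)^{5−i} with p = 0.981
C(5,4)·0.981^4·0.019^1 = 0.087983
C(5,5)·0.981^5·0.019^0 = 0.908542
Sum = 0.9965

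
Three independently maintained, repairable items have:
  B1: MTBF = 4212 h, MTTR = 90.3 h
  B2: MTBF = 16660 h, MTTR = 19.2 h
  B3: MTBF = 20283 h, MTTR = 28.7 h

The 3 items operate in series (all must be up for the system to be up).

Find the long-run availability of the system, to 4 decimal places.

0.9765

A(B1) = MTBF/(MTBF+MTTR) = 4212/(4212+90.3) = 0.979011
A(B2) = MTBF/(MTBF+MTTR) = 16660/(16660+19.2) = 0.998849
A(B3) = MTBF/(MTBF+MTTR) = 20283/(20283+28.7) = 0.998587
Series availability: 0.979011 × 0.998849 × 0.998587 = 0.9765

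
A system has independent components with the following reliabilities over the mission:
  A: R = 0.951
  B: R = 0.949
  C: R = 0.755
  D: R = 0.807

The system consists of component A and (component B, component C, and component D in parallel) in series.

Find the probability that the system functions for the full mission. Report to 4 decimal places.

Parallel (B, C, and D): 1 − (1 − 0.949000)(1 − 0.755000)(1 − 0.807000) = 0.997588
Series (A and [0.997588]): 0.951000 × 0.997588 = 0.9487

0.9487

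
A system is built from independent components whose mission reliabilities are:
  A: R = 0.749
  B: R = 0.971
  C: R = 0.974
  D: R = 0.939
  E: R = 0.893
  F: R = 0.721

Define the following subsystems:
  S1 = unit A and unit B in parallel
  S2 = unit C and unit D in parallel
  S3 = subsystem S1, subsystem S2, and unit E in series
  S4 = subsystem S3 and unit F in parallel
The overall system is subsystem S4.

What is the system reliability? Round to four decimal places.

Parallel (A and B): 1 − (1 − 0.749000)(1 − 0.971000) = 0.992721
Parallel (C and D): 1 − (1 − 0.974000)(1 − 0.939000) = 0.998414
Series ([0.992721], [0.998414], and E): 0.992721 × 0.998414 × 0.893000 = 0.885094
Parallel ([0.885094] and F): 1 − (1 − 0.885094)(1 − 0.721000) = 0.9679

0.9679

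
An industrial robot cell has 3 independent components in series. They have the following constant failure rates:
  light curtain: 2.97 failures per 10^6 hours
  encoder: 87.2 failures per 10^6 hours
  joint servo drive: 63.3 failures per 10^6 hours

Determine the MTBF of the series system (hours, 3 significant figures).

6520

Series of exponential components: λ_sys = Σ λ_i
λ_sys = 0.00000297 + 0.0000872 + 0.0000633 = 1.5347e-04 /h
MTBF = 1 / λ_sys = 6520 h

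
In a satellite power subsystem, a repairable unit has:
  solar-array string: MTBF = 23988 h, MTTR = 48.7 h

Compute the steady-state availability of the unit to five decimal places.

A(solar-array string) = MTBF/(MTBF+MTTR) = 23988/(23988+48.7) = 0.99797

0.99797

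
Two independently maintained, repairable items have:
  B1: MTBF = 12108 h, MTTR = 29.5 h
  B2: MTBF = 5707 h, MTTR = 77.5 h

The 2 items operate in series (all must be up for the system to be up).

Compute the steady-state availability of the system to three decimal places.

A(B1) = MTBF/(MTBF+MTTR) = 12108/(12108+29.5) = 0.997570
A(B2) = MTBF/(MTBF+MTTR) = 5707/(5707+77.5) = 0.986602
Series availability: 0.997570 × 0.986602 = 0.984

0.984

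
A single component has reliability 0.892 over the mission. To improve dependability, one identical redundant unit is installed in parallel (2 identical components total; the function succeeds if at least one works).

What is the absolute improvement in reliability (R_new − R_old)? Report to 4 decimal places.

0.0963

R_before = 0.892
R_after = 1 − (1 − 0.892)^2 = 0.9883
ΔR = 0.9883 − 0.892 = 0.0963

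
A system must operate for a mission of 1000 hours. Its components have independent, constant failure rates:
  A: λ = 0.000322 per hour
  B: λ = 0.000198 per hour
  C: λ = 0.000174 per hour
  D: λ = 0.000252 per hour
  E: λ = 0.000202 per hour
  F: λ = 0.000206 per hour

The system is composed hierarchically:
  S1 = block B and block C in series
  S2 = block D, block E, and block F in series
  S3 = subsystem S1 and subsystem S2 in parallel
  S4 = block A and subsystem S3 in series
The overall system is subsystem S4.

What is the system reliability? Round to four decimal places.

R(A) = exp(−0.000322 × 1000) = 0.724698
R(B) = exp(−0.000198 × 1000) = 0.820370
R(C) = exp(−0.000174 × 1000) = 0.840297
R(D) = exp(−0.000252 × 1000) = 0.777245
R(E) = exp(−0.000202 × 1000) = 0.817095
R(F) = exp(−0.000206 × 1000) = 0.813833
Series (B and C): 0.820370 × 0.840297 = 0.689354
Series (D, E, and F): 0.777245 × 0.817095 × 0.813833 = 0.516852
Parallel ([0.689354] and [0.516852]): 1 − (1 − 0.689354)(1 − 0.516852) = 0.849912
Series (A and [0.849912]): 0.724698 × 0.849912 = 0.6159

0.6159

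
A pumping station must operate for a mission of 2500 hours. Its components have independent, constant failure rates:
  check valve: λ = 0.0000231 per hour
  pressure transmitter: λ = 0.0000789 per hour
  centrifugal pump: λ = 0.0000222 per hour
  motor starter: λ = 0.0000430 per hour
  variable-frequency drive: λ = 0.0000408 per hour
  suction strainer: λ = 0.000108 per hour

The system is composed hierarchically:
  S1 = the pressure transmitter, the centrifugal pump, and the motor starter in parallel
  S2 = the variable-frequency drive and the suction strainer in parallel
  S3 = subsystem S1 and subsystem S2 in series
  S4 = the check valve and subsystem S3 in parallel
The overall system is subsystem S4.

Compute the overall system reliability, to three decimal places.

0.999

R(check valve) = exp(−0.0000231 × 2500) = 0.94389
R(pressure transmitter) = exp(−0.0000789 × 2500) = 0.82099
R(centrifugal pump) = exp(−0.0000222 × 2500) = 0.94601
R(motor starter) = exp(−0.0000430 × 2500) = 0.89808
R(variable-frequency drive) = exp(−0.0000408 × 2500) = 0.90303
R(suction strainer) = exp(−0.000108 × 2500) = 0.76338
Parallel (pressure transmitter, centrifugal pump, and motor starter): 1 − (1 − 0.82099)(1 − 0.94601)(1 − 0.89808) = 0.99901
Parallel (variable-frequency drive and suction strainer): 1 − (1 − 0.90303)(1 − 0.76338) = 0.97705
Series ([0.99901] and [0.97705]): 0.99901 × 0.97705 = 0.97608
Parallel (check valve and [0.97608]): 1 − (1 − 0.94389)(1 − 0.97608) = 0.999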